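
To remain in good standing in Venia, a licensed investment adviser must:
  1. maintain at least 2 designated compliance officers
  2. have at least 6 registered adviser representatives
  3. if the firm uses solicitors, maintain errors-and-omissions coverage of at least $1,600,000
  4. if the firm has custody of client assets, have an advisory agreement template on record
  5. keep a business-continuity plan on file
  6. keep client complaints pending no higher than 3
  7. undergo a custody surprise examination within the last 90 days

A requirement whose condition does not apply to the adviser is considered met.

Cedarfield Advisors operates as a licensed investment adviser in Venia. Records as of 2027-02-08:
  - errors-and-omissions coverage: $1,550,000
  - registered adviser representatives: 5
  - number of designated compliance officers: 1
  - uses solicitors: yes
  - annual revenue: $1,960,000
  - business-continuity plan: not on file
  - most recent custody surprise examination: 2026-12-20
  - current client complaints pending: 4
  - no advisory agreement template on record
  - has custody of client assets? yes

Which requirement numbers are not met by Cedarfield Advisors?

1. designated compliance officers 1 < 2 → not met
2. registered adviser representatives 5 < 6 → not met
3. condition 'uses solicitors' holds; errors-and-omissions coverage $1,550,000 < $1,600,000 → not met
4. condition 'has custody of client assets' holds; advisory agreement template absent → not met
5. business-continuity plan absent → not met
6. client complaints pending 4 > 3 → not met
7. custody surprise examination 50 days ago vs limit 90 → met
Not met: 1, 2, 3, 4, 5, 6

1, 2, 3, 4, 5, 6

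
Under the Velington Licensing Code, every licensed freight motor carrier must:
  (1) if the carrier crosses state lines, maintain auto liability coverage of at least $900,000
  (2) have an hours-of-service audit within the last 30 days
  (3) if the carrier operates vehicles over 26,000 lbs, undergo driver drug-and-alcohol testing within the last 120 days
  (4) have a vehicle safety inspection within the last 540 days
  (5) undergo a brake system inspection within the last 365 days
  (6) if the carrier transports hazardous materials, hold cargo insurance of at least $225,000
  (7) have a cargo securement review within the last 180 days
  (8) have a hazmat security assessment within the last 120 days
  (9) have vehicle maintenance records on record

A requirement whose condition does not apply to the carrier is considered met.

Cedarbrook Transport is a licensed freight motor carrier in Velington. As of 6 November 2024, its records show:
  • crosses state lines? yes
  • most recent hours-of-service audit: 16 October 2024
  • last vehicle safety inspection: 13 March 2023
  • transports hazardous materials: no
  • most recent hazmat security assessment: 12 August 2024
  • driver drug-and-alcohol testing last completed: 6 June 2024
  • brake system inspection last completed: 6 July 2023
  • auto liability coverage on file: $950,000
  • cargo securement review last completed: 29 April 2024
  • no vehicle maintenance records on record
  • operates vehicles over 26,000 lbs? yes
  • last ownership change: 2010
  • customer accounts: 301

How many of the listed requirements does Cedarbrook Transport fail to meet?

5

1. condition 'crosses state lines' holds; auto liability coverage $950,000 ≥ $900,000 → met
2. hours-of-service audit 21 days ago vs limit 30 → met
3. condition 'operates vehicles over 26,000 lbs' holds; driver drug-and-alcohol testing 153 days ago vs limit 120 → not met
4. vehicle safety inspection 604 days ago vs limit 540 → not met
5. brake system inspection 489 days ago vs limit 365 → not met
6. condition 'transports hazardous materials' does not hold → requirement n/a → met
7. cargo securement review 191 days ago vs limit 180 → not met
8. hazmat security assessment 86 days ago vs limit 120 → met
9. vehicle maintenance records absent → not met
Not met: 5 of 9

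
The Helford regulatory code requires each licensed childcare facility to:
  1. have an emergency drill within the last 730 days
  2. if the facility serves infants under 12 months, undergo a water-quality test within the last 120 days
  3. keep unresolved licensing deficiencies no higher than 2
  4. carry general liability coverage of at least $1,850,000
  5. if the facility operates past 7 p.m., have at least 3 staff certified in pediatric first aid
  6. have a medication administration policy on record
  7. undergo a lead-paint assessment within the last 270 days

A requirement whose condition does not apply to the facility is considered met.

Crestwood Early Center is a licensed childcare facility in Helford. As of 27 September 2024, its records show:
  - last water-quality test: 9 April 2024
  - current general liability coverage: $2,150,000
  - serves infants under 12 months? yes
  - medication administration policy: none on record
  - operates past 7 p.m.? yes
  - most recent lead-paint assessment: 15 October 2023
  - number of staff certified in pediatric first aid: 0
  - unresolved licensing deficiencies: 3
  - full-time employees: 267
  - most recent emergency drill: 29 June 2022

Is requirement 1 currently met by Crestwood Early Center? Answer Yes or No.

No

1. emergency drill 821 days ago vs limit 730 → not met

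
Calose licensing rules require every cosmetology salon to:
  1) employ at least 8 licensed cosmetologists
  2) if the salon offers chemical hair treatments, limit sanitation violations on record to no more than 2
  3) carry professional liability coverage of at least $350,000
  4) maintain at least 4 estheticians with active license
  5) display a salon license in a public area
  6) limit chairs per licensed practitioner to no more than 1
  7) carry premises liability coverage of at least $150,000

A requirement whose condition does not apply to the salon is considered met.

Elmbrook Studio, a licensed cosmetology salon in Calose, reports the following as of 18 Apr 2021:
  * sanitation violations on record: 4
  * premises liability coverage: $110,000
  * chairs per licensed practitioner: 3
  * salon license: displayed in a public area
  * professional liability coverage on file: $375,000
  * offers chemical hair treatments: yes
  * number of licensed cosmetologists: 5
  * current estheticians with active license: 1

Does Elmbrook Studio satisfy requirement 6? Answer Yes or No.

No

6. chairs per licensed practitioner 3 > 1 → not met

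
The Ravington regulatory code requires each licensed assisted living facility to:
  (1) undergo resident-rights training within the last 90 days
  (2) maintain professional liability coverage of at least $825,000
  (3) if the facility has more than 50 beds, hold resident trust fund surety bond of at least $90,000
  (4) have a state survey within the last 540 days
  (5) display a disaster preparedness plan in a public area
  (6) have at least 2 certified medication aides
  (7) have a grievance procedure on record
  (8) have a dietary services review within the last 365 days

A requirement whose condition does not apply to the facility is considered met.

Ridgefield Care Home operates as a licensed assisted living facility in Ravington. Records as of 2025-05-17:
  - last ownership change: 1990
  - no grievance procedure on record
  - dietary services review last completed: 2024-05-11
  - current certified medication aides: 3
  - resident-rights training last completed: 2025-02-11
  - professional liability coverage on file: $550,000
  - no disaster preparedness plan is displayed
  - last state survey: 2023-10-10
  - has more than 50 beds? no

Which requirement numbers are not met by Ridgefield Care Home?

1. resident-rights training 95 days ago vs limit 90 → not met
2. professional liability coverage $550,000 < $825,000 → not met
3. condition 'has more than 50 beds' does not hold → requirement n/a → met
4. state survey 585 days ago vs limit 540 → not met
5. disaster preparedness plan absent → not met
6. certified medication aides 3 ≥ 2 → met
7. grievance procedure absent → not met
8. dietary services review 371 days ago vs limit 365 → not met
Not met: 1, 2, 4, 5, 7, 8

1, 2, 4, 5, 7, 8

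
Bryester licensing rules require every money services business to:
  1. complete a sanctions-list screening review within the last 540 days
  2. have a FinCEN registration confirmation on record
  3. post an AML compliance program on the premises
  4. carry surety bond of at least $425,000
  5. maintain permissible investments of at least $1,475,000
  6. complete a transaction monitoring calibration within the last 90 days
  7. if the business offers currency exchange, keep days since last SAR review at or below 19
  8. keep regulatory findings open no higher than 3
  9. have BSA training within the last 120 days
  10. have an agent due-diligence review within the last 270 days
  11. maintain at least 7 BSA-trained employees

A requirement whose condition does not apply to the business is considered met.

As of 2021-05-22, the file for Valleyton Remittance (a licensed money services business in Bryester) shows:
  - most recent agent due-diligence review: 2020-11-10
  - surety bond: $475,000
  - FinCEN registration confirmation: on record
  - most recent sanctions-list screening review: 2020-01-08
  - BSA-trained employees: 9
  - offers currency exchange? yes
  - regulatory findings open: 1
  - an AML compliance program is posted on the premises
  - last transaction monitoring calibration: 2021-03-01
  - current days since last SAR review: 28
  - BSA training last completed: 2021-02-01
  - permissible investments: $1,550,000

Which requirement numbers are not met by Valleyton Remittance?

7

1. sanctions-list screening review 500 days ago vs limit 540 → met
2. FinCEN registration confirmation present → met
3. AML compliance program present → met
4. surety bond $475,000 ≥ $425,000 → met
5. permissible investments $1,550,000 ≥ $1,475,000 → met
6. transaction monitoring calibration 82 days ago vs limit 90 → met
7. condition 'offers currency exchange' holds; days since last SAR review 28 > 19 → not met
8. regulatory findings open 1 ≤ 3 → met
9. BSA training 110 days ago vs limit 120 → met
10. agent due-diligence review 193 days ago vs limit 270 → met
11. BSA-trained employees 9 ≥ 7 → met
Not met: 7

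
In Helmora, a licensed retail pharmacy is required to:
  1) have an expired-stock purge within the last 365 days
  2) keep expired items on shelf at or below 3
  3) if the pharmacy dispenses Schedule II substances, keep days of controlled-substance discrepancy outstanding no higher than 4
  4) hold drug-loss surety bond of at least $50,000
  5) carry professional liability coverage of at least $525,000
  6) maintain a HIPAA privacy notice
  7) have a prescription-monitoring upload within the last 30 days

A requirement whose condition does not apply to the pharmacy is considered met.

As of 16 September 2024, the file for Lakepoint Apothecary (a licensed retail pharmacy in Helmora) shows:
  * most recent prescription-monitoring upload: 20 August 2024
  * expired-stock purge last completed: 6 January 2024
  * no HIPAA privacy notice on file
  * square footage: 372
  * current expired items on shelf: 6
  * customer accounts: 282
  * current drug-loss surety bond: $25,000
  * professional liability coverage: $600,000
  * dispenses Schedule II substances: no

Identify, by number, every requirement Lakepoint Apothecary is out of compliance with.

1. expired-stock purge 254 days ago vs limit 365 → met
2. expired items on shelf 6 > 3 → not met
3. condition 'dispenses Schedule II substances' does not hold → requirement n/a → met
4. drug-loss surety bond $25,000 < $50,000 → not met
5. professional liability coverage $600,000 ≥ $525,000 → met
6. HIPAA privacy notice absent → not met
7. prescription-monitoring upload 27 days ago vs limit 30 → met
Not met: 2, 4, 6

2, 4, 6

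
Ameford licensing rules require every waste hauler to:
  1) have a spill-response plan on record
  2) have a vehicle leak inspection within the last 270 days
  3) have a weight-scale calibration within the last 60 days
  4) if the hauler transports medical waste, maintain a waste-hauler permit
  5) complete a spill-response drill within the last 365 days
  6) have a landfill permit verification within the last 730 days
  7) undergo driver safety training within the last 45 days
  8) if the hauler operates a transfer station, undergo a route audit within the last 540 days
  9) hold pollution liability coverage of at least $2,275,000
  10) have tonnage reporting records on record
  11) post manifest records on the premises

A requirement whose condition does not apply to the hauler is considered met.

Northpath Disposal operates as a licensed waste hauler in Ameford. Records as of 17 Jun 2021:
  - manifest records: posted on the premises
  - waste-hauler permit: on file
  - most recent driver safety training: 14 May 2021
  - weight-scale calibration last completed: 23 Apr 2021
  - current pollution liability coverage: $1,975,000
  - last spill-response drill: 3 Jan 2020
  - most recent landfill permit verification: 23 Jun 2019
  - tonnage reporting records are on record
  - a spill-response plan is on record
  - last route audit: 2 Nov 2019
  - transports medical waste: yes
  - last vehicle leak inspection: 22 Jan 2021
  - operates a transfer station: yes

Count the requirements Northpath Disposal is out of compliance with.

3

1. spill-response plan present → met
2. vehicle leak inspection 146 days ago vs limit 270 → met
3. weight-scale calibration 55 days ago vs limit 60 → met
4. condition 'transports medical waste' holds; waste-hauler permit present → met
5. spill-response drill 531 days ago vs limit 365 → not met
6. landfill permit verification 725 days ago vs limit 730 → met
7. driver safety training 34 days ago vs limit 45 → met
8. condition 'operates a transfer station' holds; route audit 593 days ago vs limit 540 → not met
9. pollution liability coverage $1,975,000 < $2,275,000 → not met
10. tonnage reporting records present → met
11. manifest records present → met
Not met: 3 of 11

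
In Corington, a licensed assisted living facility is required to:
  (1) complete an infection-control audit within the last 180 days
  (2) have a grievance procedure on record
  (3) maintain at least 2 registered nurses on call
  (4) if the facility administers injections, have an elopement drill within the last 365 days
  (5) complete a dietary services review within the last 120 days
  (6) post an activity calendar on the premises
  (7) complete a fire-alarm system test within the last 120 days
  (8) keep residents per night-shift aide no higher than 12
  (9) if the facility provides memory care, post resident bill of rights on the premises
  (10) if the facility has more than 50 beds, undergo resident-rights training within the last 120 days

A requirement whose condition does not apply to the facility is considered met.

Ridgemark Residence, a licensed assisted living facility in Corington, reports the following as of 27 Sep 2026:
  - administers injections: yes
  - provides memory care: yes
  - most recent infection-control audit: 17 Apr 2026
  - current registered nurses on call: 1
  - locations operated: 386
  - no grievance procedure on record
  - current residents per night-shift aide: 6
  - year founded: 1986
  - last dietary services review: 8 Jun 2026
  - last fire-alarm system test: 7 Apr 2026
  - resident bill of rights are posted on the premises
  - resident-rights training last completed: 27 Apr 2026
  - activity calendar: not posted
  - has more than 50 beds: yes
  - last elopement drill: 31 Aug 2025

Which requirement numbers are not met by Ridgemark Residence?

2, 3, 4, 6, 7, 10

1. infection-control audit 163 days ago vs limit 180 → met
2. grievance procedure absent → not met
3. registered nurses on call 1 < 2 → not met
4. condition 'administers injections' holds; elopement drill 392 days ago vs limit 365 → not met
5. dietary services review 111 days ago vs limit 120 → met
6. activity calendar absent → not met
7. fire-alarm system test 173 days ago vs limit 120 → not met
8. residents per night-shift aide 6 ≤ 12 → met
9. condition 'provides memory care' holds; resident bill of rights present → met
10. condition 'has more than 50 beds' holds; resident-rights training 153 days ago vs limit 120 → not met
Not met: 2, 3, 4, 6, 7, 10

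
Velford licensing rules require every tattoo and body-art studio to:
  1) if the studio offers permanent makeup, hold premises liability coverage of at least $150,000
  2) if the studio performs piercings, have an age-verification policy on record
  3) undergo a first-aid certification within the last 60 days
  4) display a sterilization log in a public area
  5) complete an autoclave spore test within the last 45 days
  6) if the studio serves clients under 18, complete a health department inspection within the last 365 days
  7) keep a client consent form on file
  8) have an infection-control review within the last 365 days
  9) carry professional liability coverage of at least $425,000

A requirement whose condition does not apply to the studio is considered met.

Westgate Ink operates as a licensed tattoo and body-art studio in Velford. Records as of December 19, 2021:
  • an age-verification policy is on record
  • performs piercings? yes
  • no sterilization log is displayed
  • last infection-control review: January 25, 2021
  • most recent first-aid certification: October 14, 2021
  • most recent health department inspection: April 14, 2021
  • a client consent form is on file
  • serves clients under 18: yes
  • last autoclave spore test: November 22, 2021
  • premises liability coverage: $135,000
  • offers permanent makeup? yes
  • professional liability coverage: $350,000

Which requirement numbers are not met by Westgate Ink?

1, 3, 4, 9

1. condition 'offers permanent makeup' holds; premises liability coverage $135,000 < $150,000 → not met
2. condition 'performs piercings' holds; age-verification policy present → met
3. first-aid certification 66 days ago vs limit 60 → not met
4. sterilization log absent → not met
5. autoclave spore test 27 days ago vs limit 45 → met
6. condition 'serves clients under 18' holds; health department inspection 249 days ago vs limit 365 → met
7. client consent form present → met
8. infection-control review 328 days ago vs limit 365 → met
9. professional liability coverage $350,000 < $425,000 → not met
Not met: 1, 3, 4, 9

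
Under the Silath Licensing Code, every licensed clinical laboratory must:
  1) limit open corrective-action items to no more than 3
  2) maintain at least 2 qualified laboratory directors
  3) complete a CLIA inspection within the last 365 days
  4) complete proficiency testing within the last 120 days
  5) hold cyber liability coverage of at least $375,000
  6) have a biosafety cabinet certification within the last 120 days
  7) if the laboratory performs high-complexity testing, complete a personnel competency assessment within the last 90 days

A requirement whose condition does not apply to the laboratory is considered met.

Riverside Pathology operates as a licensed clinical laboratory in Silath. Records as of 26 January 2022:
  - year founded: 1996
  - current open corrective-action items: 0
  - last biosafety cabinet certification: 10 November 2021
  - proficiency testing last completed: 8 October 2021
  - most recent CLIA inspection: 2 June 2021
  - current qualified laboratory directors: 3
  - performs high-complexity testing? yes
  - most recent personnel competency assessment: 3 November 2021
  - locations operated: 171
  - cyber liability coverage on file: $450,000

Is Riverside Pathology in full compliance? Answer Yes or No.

Yes

1. open corrective-action items 0 ≤ 3 → met
2. qualified laboratory directors 3 ≥ 2 → met
3. CLIA inspection 238 days ago vs limit 365 → met
4. proficiency testing 110 days ago vs limit 120 → met
5. cyber liability coverage $450,000 ≥ $375,000 → met
6. biosafety cabinet certification 77 days ago vs limit 120 → met
7. condition 'performs high-complexity testing' holds; personnel competency assessment 84 days ago vs limit 90 → met
All met.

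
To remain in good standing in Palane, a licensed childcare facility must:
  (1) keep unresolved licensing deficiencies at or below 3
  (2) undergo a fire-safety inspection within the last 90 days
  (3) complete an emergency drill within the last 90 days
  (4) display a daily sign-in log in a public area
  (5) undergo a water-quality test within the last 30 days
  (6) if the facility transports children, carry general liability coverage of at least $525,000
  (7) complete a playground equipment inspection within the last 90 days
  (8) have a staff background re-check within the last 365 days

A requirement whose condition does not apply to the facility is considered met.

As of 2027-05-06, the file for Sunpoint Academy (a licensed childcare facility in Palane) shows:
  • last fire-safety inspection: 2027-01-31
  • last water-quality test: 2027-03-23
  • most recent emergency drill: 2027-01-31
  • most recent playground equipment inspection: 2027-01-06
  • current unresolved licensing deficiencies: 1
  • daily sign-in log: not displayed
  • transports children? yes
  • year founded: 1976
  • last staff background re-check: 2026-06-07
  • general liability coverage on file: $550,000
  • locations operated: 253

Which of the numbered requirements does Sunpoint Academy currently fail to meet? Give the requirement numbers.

1. unresolved licensing deficiencies 1 ≤ 3 → met
2. fire-safety inspection 95 days ago vs limit 90 → not met
3. emergency drill 95 days ago vs limit 90 → not met
4. daily sign-in log absent → not met
5. water-quality test 44 days ago vs limit 30 → not met
6. condition 'transports children' holds; general liability coverage $550,000 ≥ $525,000 → met
7. playground equipment inspection 120 days ago vs limit 90 → not met
8. staff background re-check 333 days ago vs limit 365 → met
Not met: 2, 3, 4, 5, 7

2, 3, 4, 5, 7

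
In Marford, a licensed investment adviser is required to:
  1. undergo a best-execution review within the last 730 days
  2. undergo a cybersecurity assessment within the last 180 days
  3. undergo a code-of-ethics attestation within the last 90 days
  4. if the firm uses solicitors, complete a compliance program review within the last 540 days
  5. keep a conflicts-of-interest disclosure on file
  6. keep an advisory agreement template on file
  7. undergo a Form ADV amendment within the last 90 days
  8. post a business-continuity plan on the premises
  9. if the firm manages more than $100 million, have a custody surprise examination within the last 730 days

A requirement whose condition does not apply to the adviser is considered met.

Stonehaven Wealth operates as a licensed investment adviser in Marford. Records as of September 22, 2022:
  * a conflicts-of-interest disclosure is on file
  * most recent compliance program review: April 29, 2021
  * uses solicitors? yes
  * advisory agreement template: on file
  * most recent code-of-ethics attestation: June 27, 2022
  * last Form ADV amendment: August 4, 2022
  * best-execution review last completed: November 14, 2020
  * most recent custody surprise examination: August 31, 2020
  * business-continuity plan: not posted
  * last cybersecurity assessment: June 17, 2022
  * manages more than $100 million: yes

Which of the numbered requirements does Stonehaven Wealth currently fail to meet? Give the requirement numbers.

1. best-execution review 677 days ago vs limit 730 → met
2. cybersecurity assessment 97 days ago vs limit 180 → met
3. code-of-ethics attestation 87 days ago vs limit 90 → met
4. condition 'uses solicitors' holds; compliance program review 511 days ago vs limit 540 → met
5. conflicts-of-interest disclosure present → met
6. advisory agreement template present → met
7. Form ADV amendment 49 days ago vs limit 90 → met
8. business-continuity plan absent → not met
9. condition 'manages more than $100 million' holds; custody surprise examination 752 days ago vs limit 730 → not met
Not met: 8, 9

8, 9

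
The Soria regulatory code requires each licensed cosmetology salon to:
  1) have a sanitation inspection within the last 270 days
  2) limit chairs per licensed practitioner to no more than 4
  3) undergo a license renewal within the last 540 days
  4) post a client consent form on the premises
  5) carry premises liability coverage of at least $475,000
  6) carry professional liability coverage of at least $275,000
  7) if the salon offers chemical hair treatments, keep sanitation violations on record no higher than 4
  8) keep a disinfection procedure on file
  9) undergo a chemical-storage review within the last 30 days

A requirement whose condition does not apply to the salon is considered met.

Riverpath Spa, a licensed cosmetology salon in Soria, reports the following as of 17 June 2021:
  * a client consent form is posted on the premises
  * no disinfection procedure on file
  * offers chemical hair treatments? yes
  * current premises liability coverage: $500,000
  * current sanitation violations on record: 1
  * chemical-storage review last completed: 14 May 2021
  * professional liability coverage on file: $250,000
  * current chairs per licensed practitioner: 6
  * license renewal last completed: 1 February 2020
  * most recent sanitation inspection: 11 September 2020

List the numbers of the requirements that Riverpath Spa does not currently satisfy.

1, 2, 6, 8, 9

1. sanitation inspection 279 days ago vs limit 270 → not met
2. chairs per licensed practitioner 6 > 4 → not met
3. license renewal 502 days ago vs limit 540 → met
4. client consent form present → met
5. premises liability coverage $500,000 ≥ $475,000 → met
6. professional liability coverage $250,000 < $275,000 → not met
7. condition 'offers chemical hair treatments' holds; sanitation violations on record 1 ≤ 4 → met
8. disinfection procedure absent → not met
9. chemical-storage review 34 days ago vs limit 30 → not met
Not met: 1, 2, 6, 8, 9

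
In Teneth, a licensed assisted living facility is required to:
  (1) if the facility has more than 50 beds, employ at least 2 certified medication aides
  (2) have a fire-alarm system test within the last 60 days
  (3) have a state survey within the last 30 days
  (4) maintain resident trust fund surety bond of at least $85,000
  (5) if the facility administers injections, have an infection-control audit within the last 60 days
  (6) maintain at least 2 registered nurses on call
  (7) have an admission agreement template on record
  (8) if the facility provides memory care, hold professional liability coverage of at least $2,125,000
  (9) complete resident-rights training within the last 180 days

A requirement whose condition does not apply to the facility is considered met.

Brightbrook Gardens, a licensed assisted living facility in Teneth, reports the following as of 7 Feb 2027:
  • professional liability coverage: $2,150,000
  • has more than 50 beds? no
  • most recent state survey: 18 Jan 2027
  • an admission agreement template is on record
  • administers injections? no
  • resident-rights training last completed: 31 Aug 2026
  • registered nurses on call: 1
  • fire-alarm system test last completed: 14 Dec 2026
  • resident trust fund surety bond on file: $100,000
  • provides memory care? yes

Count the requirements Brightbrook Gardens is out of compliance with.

1

1. condition 'has more than 50 beds' does not hold → requirement n/a → met
2. fire-alarm system test 55 days ago vs limit 60 → met
3. state survey 20 days ago vs limit 30 → met
4. resident trust fund surety bond $100,000 ≥ $85,000 → met
5. condition 'administers injections' does not hold → requirement n/a → met
6. registered nurses on call 1 < 2 → not met
7. admission agreement template present → met
8. condition 'provides memory care' holds; professional liability coverage $2,150,000 ≥ $2,125,000 → met
9. resident-rights training 160 days ago vs limit 180 → met
Not met: 1 of 9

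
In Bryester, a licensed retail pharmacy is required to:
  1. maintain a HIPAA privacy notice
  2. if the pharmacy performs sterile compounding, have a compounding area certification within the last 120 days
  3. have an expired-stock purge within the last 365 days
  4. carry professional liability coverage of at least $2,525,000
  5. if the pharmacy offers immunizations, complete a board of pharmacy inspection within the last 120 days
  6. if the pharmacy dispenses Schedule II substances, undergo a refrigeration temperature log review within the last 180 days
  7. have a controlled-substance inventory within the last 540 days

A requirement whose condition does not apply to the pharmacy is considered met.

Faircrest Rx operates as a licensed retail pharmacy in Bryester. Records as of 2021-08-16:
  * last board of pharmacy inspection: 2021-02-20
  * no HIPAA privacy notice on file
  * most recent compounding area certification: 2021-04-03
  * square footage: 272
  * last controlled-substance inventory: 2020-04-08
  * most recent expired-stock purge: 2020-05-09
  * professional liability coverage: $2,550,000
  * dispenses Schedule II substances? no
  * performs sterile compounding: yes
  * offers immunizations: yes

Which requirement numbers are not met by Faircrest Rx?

1. HIPAA privacy notice absent → not met
2. condition 'performs sterile compounding' holds; compounding area certification 135 days ago vs limit 120 → not met
3. expired-stock purge 464 days ago vs limit 365 → not met
4. professional liability coverage $2,550,000 ≥ $2,525,000 → met
5. condition 'offers immunizations' holds; board of pharmacy inspection 177 days ago vs limit 120 → not met
6. condition 'dispenses Schedule II substances' does not hold → requirement n/a → met
7. controlled-substance inventory 495 days ago vs limit 540 → met
Not met: 1, 2, 3, 5

1, 2, 3, 5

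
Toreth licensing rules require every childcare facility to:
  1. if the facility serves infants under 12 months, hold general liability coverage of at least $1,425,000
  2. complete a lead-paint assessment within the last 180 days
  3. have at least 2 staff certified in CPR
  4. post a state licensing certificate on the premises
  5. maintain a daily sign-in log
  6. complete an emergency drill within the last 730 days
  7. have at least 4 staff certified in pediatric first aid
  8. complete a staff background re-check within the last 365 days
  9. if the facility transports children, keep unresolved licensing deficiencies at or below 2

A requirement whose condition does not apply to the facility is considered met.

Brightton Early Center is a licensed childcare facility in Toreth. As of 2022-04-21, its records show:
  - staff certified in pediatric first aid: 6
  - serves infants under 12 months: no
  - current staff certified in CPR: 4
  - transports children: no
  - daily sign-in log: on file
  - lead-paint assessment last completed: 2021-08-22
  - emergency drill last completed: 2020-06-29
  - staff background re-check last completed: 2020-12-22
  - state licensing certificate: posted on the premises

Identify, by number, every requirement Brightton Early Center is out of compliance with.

1. condition 'serves infants under 12 months' does not hold → requirement n/a → met
2. lead-paint assessment 242 days ago vs limit 180 → not met
3. staff certified in CPR 4 ≥ 2 → met
4. state licensing certificate present → met
5. daily sign-in log present → met
6. emergency drill 661 days ago vs limit 730 → met
7. staff certified in pediatric first aid 6 ≥ 4 → met
8. staff background re-check 485 days ago vs limit 365 → not met
9. condition 'transports children' does not hold → requirement n/a → met
Not met: 2, 8

2, 8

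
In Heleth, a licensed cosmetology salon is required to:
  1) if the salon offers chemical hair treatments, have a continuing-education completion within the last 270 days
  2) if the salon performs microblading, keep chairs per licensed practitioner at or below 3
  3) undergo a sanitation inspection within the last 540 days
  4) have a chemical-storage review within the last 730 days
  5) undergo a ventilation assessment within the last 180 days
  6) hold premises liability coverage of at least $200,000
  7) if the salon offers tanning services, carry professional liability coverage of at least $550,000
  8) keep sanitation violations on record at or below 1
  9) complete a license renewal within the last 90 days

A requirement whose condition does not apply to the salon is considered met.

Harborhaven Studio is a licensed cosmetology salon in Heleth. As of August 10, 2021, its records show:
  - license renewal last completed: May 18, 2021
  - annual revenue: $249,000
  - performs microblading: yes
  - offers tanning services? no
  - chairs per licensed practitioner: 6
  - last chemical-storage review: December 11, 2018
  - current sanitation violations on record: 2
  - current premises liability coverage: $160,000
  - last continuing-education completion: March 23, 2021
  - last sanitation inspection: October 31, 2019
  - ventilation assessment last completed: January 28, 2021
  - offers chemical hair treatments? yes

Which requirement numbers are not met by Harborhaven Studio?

1. condition 'offers chemical hair treatments' holds; continuing-education completion 140 days ago vs limit 270 → met
2. condition 'performs microblading' holds; chairs per licensed practitioner 6 > 3 → not met
3. sanitation inspection 649 days ago vs limit 540 → not met
4. chemical-storage review 973 days ago vs limit 730 → not met
5. ventilation assessment 194 days ago vs limit 180 → not met
6. premises liability coverage $160,000 < $200,000 → not met
7. condition 'offers tanning services' does not hold → requirement n/a → met
8. sanitation violations on record 2 > 1 → not met
9. license renewal 84 days ago vs limit 90 → met
Not met: 2, 3, 4, 5, 6, 8

2, 3, 4, 5, 6, 8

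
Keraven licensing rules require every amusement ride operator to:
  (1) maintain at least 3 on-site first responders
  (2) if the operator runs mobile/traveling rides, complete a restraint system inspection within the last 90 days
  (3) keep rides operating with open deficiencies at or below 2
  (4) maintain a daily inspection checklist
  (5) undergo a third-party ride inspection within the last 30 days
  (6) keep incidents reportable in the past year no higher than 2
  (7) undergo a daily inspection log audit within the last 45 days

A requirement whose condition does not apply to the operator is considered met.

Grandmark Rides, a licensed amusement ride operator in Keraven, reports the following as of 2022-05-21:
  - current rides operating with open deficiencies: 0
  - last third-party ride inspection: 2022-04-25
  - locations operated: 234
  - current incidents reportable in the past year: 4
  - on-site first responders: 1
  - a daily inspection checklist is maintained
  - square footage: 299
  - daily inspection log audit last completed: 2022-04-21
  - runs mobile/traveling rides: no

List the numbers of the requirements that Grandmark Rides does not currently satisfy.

1. on-site first responders 1 < 3 → not met
2. condition 'runs mobile/traveling rides' does not hold → requirement n/a → met
3. rides operating with open deficiencies 0 ≤ 2 → met
4. daily inspection checklist present → met
5. third-party ride inspection 26 days ago vs limit 30 → met
6. incidents reportable in the past year 4 > 2 → not met
7. daily inspection log audit 30 days ago vs limit 45 → met
Not met: 1, 6

1, 6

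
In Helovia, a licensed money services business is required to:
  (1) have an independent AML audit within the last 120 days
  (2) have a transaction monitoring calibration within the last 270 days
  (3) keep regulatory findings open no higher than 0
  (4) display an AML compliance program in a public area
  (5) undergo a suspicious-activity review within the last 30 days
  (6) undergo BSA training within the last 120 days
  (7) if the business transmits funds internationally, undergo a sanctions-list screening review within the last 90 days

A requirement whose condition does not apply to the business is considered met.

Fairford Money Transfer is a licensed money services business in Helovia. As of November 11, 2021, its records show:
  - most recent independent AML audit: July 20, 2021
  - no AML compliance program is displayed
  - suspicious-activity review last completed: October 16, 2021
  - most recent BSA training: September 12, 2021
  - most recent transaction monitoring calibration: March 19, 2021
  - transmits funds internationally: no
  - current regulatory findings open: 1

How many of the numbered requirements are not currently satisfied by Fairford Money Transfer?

2

1. independent AML audit 114 days ago vs limit 120 → met
2. transaction monitoring calibration 237 days ago vs limit 270 → met
3. regulatory findings open 1 > 0 → not met
4. AML compliance program absent → not met
5. suspicious-activity review 26 days ago vs limit 30 → met
6. BSA training 60 days ago vs limit 120 → met
7. condition 'transmits funds internationally' does not hold → requirement n/a → met
Not met: 2 of 7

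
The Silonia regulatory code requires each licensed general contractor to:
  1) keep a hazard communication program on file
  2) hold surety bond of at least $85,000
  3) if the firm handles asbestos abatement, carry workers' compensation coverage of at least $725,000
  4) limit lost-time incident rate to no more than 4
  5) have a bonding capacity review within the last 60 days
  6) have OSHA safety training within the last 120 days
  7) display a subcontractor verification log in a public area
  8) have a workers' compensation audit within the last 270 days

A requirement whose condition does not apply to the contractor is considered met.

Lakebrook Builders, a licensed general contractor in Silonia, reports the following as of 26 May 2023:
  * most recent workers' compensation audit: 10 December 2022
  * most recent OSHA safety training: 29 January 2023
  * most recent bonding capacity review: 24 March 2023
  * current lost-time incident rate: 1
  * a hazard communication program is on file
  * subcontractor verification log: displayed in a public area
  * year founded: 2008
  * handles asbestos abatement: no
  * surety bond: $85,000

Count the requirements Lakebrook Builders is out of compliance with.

1

1. hazard communication program present → met
2. surety bond $85,000 ≥ $85,000 → met
3. condition 'handles asbestos abatement' does not hold → requirement n/a → met
4. lost-time incident rate 1 ≤ 4 → met
5. bonding capacity review 63 days ago vs limit 60 → not met
6. OSHA safety training 117 days ago vs limit 120 → met
7. subcontractor verification log present → met
8. workers' compensation audit 167 days ago vs limit 270 → met
Not met: 1 of 8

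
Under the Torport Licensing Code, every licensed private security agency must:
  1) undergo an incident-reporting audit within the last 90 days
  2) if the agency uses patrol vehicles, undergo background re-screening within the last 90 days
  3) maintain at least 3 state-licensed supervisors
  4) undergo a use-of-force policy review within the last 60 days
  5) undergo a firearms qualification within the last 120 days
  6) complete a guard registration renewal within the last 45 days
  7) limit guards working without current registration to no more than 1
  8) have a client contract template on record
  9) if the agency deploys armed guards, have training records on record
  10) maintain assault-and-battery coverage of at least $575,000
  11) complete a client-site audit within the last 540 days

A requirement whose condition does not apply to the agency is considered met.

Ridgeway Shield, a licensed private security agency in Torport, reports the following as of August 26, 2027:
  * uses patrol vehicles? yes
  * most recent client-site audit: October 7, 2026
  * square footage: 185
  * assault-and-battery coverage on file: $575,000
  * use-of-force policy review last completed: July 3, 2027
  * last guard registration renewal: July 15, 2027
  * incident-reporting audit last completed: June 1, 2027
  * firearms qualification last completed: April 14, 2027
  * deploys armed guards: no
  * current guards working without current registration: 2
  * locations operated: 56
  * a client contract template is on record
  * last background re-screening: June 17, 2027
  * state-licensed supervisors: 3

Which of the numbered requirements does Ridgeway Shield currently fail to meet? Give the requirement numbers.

5, 7

1. incident-reporting audit 86 days ago vs limit 90 → met
2. condition 'uses patrol vehicles' holds; background re-screening 70 days ago vs limit 90 → met
3. state-licensed supervisors 3 ≥ 3 → met
4. use-of-force policy review 54 days ago vs limit 60 → met
5. firearms qualification 134 days ago vs limit 120 → not met
6. guard registration renewal 42 days ago vs limit 45 → met
7. guards working without current registration 2 > 1 → not met
8. client contract template present → met
9. condition 'deploys armed guards' does not hold → requirement n/a → met
10. assault-and-battery coverage $575,000 ≥ $575,000 → met
11. client-site audit 323 days ago vs limit 540 → met
Not met: 5, 7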